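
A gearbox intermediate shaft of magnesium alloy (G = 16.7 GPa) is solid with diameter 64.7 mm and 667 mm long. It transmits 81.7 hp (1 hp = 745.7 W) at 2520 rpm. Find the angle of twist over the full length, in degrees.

ω = 2π·2520/60 = 263.9 rad/s, so T = P/ω = 81.7×745.7 / 263.9 = 230.9 N·m.
J = πd⁴/32 = π(0.0647)⁴/32 = 1.720×10^-6 m⁴.
θ = T·L/(G·J) = 230.9 × 0.667 / (16.7×10⁹ × 1.720×10^-6) = 5.360×10^-3 rad.

0.307°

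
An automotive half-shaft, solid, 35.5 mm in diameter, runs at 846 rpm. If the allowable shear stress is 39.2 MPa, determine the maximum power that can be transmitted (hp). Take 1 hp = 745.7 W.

J = πd⁴/32 = π(0.0355)⁴/32 = 1.559×10^-7 m⁴.
T_max = τ_allow·J/r = 3.92×10^7 × 1.559×10^-7 / 0.0177 = 344.4 N·m.
ω = 2π·846/60 = 88.59 rad/s, so P_max = T_max·ω = 3.051×10^4 W.

40.9 hp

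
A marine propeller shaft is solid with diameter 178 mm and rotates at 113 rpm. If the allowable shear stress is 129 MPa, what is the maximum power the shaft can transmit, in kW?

J = πd⁴/32 = π(0.178)⁴/32 = 9.856×10^-5 m⁴.
T_max = τ_allow·J/r = 1.29×10^8 × 9.856×10^-5 / 0.0890 = 142800 N·m.
ω = 2π·113/60 = 11.83 rad/s, so P_max = T_max·ω = 1.690×10^6 W.

1690 kW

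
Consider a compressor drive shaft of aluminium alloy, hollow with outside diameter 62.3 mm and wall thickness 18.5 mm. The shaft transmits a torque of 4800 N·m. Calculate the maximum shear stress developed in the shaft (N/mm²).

J = π(d_o⁴ − d_i⁴)/32 = π(0.0623⁴ − 0.0253⁴)/32 = 1.439×10^-6 m⁴.
τ_max = T·r/J = 4800 × 0.0311 / 1.439×10^-6 = 1.039×10^8 Pa.

104 N/mm²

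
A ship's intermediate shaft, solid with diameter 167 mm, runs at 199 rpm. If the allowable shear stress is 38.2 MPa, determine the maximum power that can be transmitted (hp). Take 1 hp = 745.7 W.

976 hp

J = πd⁴/32 = π(0.167)⁴/32 = 7.636×10^-5 m⁴.
T_max = τ_allow·J/r = 3.82×10^7 × 7.636×10^-5 / 0.0835 = 34930 N·m.
ω = 2π·199/60 = 20.84 rad/s, so P_max = T_max·ω = 7.280×10^5 W.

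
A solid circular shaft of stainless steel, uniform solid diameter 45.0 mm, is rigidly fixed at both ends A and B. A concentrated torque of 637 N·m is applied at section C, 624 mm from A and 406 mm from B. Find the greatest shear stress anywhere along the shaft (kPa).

21600 kPa

With uniform GJ and both ends fixed, compatibility θ_AC = θ_CB gives T_A·a = T_B·b, together with T_A + T_B = T₀.
T_A = T₀·b/(a+b) = 637.0·406/1030 = 251.1 N·m; T_B = 385.9 N·m.
τ in each portion: τ_AC = 1.40×10^7 Pa, τ_CB = 2.16×10^7 Pa; maximum is in CB.
τ_max = T_CB·r/J = 385.9·0.0225/4.03×10^-7 = 2.157×10^7 Pa.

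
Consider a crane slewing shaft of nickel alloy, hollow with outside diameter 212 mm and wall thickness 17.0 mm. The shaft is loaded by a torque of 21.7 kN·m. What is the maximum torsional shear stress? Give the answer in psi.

3340 psi

J = π(d_o⁴ − d_i⁴)/32 = π(0.212⁴ − 0.178⁴)/32 = 9.975×10^-5 m⁴.
τ_max = T·r/J = 21700 × 0.106 / 9.975×10^-5 = 2.306×10^7 Pa.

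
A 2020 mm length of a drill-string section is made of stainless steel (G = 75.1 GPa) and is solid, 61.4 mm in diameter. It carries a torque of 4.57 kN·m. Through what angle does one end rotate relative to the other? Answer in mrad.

J = πd⁴/32 = π(0.0614)⁴/32 = 1.395×10^-6 m⁴.
θ = T·L/(G·J) = 4570 × 2.02 / (75.1×10⁹ × 1.395×10^-6) = 0.08810 rad.

88.1 mrad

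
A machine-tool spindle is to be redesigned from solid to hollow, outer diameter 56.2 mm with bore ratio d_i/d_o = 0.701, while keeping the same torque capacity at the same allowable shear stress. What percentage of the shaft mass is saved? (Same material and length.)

Equal τ_max and T ⇒ the solid shaft needs d_s³ = d_o³(1−k⁴), so d_s = 56.2·(1−0.701⁴)^(1/3) = 51.25 mm.
Area ratio A_h/A_s = d_o²(1−k²)/d_s² = (1−k²)/(1−k⁴)^(2/3) = 0.6115.
Mass saving = 1 − 0.6115 = 38.9 %.

38.9 %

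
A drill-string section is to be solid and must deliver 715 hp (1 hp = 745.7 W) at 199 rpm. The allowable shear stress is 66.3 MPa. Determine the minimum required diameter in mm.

125 mm

ω = 2π·199/60 = 20.84 rad/s, so T = P/ω = 715×745.7 / 20.84 = 25590 N·m.
For a solid shaft τ_max = 16T/(πd³), so d = (16T/(π τ_allow))^(1/3) = (16·25590/(π·6.63×10^7))^(1/3) = 0.1253 m.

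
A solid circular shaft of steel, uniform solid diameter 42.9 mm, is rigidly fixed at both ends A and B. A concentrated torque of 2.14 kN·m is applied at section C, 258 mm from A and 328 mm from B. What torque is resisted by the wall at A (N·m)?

1200 N·m

With uniform GJ and both ends fixed, compatibility θ_AC = θ_CB gives T_A·a = T_B·b, together with T_A + T_B = T₀.
T_A = T₀·b/(a+b) = 2140·328/586.0 = 1198 N·m; T_B = 942.2 N·m.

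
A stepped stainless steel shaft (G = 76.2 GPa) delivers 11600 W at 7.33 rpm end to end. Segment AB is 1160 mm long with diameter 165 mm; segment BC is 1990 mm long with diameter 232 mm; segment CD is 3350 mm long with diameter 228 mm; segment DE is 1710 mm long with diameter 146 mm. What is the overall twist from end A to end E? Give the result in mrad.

14.7 mrad

ω = 2π·7.33/60 = 0.7676 rad/s, so T = P/ω = 11600 / 0.7676 = 15110 N·m.
J_AB = π(0.165)⁴/32 = 7.28×10^-5 m⁴; J_BC = π(0.232)⁴/32 = 2.84×10^-4 m⁴; J_CD = π(0.228)⁴/32 = 2.65×10^-4 m⁴; J_DE = π(0.146)⁴/32 = 4.46×10^-5 m⁴.
θ = (T/G)·Σ L_i/J_i = (15110/76.2×10⁹)·(1.16/7.28×10^-5 + 1.99/2.84×10^-4 + 3.35/2.65×10^-4 + 1.71/4.46×10^-5) = 0.01466 rad.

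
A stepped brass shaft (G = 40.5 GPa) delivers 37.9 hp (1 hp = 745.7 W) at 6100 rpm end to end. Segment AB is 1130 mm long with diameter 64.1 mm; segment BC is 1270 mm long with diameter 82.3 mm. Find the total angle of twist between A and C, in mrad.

ω = 2π·6100/60 = 638.8 rad/s, so T = P/ω = 37.9×745.7 / 638.8 = 44.24 N·m.
J_AB = π(0.0641)⁴/32 = 1.66×10^-6 m⁴; J_BC = π(0.0823)⁴/32 = 4.50×10^-6 m⁴.
θ = (T/G)·Σ L_i/J_i = (44.24/40.5×10⁹)·(1.13/1.66×10^-6 + 1.27/4.50×10^-6) = 1.053×10^-3 rad.

1.05 mrad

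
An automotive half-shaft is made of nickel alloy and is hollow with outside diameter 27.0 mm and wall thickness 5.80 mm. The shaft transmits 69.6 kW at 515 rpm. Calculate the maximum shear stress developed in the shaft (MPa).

ω = 2π·515/60 = 53.93 rad/s, so T = P/ω = 69.6×10³ / 53.93 = 1291 N·m.
J = π(d_o⁴ − d_i⁴)/32 = π(0.0270⁴ − 0.0154⁴)/32 = 4.665×10^-8 m⁴.
τ_max = T·r/J = 1291 × 0.0135 / 4.665×10^-8 = 3.735×10^8 Pa.

373 MPa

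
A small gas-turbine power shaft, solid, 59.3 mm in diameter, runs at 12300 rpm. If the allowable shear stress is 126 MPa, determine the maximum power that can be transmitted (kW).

6650 kW

J = πd⁴/32 = π(0.0593)⁴/32 = 1.214×10^-6 m⁴.
T_max = τ_allow·J/r = 1.26×10^8 × 1.214×10^-6 / 0.0296 = 5159 N·m.
ω = 2π·12300/60 = 1288 rad/s, so P_max = T_max·ω = 6.645×10^6 W.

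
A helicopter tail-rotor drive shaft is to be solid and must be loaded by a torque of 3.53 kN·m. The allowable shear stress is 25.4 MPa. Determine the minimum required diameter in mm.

For a solid shaft τ_max = 16T/(πd³), so d = (16T/(π τ_allow))^(1/3) = (16·3530/(π·2.54×10^7))^(1/3) = 0.08912 m.

89.1 mm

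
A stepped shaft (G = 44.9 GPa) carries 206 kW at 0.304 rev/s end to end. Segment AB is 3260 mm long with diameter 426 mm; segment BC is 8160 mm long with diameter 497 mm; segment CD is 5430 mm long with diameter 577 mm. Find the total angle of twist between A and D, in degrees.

ω = 2π·0.304 = 1.910 rad/s, so T = P/ω = 206×10³ / 1.910 = 107800 N·m.
J_AB = π(0.426)⁴/32 = 3.23×10^-3 m⁴; J_BC = π(0.497)⁴/32 = 5.99×10^-3 m⁴; J_CD = π(0.577)⁴/32 = 0.0109 m⁴.
θ = (T/G)·Σ L_i/J_i = (107800/44.9×10⁹)·(3.26/3.23×10^-3 + 8.16/5.99×10^-3 + 5.43/0.0109) = 6.893×10^-3 rad.

0.395°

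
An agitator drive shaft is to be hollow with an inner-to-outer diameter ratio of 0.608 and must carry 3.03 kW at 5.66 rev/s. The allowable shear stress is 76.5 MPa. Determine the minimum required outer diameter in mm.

18.7 mm

ω = 2π·5.66 = 35.56 rad/s, so T = P/ω = 3.03×10³ / 35.56 = 85.20 N·m.
For a hollow shaft with d_i/d_o = 0.608: τ_max = 16T/(π d_o³ (1−k⁴)), so d_o = [16T/(π τ_allow (1−k⁴))]^(1/3) = [16·85.20/(π·7.65×10^7·0.8633)]^(1/3) = 0.01873 m.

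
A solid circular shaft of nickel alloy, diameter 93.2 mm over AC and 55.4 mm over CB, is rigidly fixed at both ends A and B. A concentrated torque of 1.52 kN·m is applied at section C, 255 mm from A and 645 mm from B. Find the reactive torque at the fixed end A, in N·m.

1450 N·m

Compatibility: T_A·a/J_AC = T_B·b/J_CB with T_A + T_B = T₀.
J_AC = 7.41×10^-6 m⁴, J_CB = 9.25×10^-7 m⁴, so T_A = T₀·(J_AC/a)/((J_AC/a)+(J_CB/b)) = 1449 N·m, T_B = 71.50 N·m.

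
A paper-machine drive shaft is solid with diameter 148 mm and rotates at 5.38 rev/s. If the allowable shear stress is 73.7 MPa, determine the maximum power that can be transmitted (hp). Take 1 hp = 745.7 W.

2130 hp

J = πd⁴/32 = π(0.148)⁴/32 = 4.710×10^-5 m⁴.
T_max = τ_allow·J/r = 7.37×10^7 × 4.710×10^-5 / 0.0740 = 46910 N·m.
ω = 2π·5.38 = 33.80 rad/s, so P_max = T_max·ω = 1.586×10^6 W.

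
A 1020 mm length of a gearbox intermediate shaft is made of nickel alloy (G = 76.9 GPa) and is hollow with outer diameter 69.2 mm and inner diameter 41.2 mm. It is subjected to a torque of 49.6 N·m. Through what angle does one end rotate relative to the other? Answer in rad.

J = π(d_o⁴ − d_i⁴)/32 = π(0.0692⁴ − 0.0412⁴)/32 = 1.968×10^-6 m⁴.
θ = T·L/(G·J) = 49.60 × 1.02 / (76.9×10⁹ × 1.968×10^-6) = 3.342×10^-4 rad.

3.34e-4 rad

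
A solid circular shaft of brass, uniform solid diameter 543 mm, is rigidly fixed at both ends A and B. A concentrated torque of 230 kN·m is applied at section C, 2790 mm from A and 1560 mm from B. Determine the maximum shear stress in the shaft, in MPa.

4.69 MPa

With uniform GJ and both ends fixed, compatibility θ_AC = θ_CB gives T_A·a = T_B·b, together with T_A + T_B = T₀.
T_A = T₀·b/(a+b) = 230000·1560/4350 = 82480 N·m; T_B = 147500 N·m.
τ in each portion: τ_AC = 2.62×10^6 Pa, τ_CB = 4.69×10^6 Pa; maximum is in CB.
τ_max = T_CB·r/J = 147500·0.272/8.53×10^-3 = 4.693×10^6 Pa.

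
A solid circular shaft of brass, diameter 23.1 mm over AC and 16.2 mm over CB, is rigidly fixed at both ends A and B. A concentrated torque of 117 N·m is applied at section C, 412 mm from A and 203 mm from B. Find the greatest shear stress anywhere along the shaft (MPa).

Compatibility: T_A·a/J_AC = T_B·b/J_CB with T_A + T_B = T₀.
J_AC = 2.80×10^-8 m⁴, J_CB = 6.76×10^-9 m⁴, so T_A = T₀·(J_AC/a)/((J_AC/a)+(J_CB/b)) = 78.47 N·m, T_B = 38.53 N·m.
τ in each portion: τ_AC = 3.24×10^7 Pa, τ_CB = 4.61×10^7 Pa; maximum is in CB.
τ_max = T_CB·r/J = 38.53·0.00810/6.76×10^-9 = 4.615×10^7 Pa.

46.1 MPa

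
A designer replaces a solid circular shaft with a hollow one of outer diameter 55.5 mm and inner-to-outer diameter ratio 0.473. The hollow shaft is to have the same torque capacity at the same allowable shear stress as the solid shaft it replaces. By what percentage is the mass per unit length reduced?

19.7 %

Equal τ_max and T ⇒ the solid shaft needs d_s³ = d_o³(1−k⁴), so d_s = 55.5·(1−0.473⁴)^(1/3) = 54.56 mm.
Area ratio A_h/A_s = d_o²(1−k²)/d_s² = (1−k²)/(1−k⁴)^(2/3) = 0.8033.
Mass saving = 1 − 0.8033 = 19.7 %.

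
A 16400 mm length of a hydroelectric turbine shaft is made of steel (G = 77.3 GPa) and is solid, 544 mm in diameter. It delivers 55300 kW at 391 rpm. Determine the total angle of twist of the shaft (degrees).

ω = 2π·391/60 = 40.95 rad/s, so T = P/ω = 55300×10³ / 40.95 = 1.351e6 N·m.
J = πd⁴/32 = π(0.544)⁴/32 = 8.598×10^-3 m⁴.
θ = T·L/(G·J) = 1.351e6 × 16.4 / (77.3×10⁹ × 8.598×10^-3) = 0.03333 rad.

1.91°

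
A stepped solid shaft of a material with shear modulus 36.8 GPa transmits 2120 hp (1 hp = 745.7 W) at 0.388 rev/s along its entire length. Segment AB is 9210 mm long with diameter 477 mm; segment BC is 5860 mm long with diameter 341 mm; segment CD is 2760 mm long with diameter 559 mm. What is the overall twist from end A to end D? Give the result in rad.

ω = 2π·0.388 = 2.438 rad/s, so T = P/ω = 2120×745.7 / 2.438 = 648500 N·m.
J_AB = π(0.477)⁴/32 = 5.08×10^-3 m⁴; J_BC = π(0.341)⁴/32 = 1.33×10^-3 m⁴; J_CD = π(0.559)⁴/32 = 9.59×10^-3 m⁴.
θ = (T/G)·Σ L_i/J_i = (648500/36.8×10⁹)·(9.21/5.08×10^-3 + 5.86/1.33×10^-3 + 2.76/9.59×10^-3) = 0.1148 rad.

0.115 rad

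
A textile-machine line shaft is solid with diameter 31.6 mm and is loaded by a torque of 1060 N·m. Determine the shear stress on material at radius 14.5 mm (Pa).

J = πd⁴/32 = π(0.0316)⁴/32 = 9.789×10^-8 m⁴.
Shear stress varies linearly with radius: τ = T·r/J = 1060 × 0.0145 / 9.789×10^-8 = 1.570×10^8 Pa.

1.57e8 Pa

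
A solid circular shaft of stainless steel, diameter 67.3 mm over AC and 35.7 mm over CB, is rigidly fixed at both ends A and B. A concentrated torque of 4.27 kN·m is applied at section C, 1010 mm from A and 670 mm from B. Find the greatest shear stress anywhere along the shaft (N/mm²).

Compatibility: T_A·a/J_AC = T_B·b/J_CB with T_A + T_B = T₀.
J_AC = 2.01×10^-6 m⁴, J_CB = 1.59×10^-7 m⁴, so T_A = T₀·(J_AC/a)/((J_AC/a)+(J_CB/b)) = 3815 N·m, T_B = 455.3 N·m.
τ in each portion: τ_AC = 6.37×10^7 Pa, τ_CB = 5.10×10^7 Pa; maximum is in AC.
τ_max = T_AC·r/J = 3815·0.0336/2.01×10^-6 = 6.374×10^7 Pa.

63.7 N/mm²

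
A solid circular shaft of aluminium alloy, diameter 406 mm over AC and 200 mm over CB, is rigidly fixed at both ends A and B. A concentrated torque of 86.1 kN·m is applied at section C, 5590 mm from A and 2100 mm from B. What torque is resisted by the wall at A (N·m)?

74400 N·m

Compatibility: T_A·a/J_AC = T_B·b/J_CB with T_A + T_B = T₀.
J_AC = 2.67×10^-3 m⁴, J_CB = 1.57×10^-4 m⁴, so T_A = T₀·(J_AC/a)/((J_AC/a)+(J_CB/b)) = 74430 N·m, T_B = 11670 N·m.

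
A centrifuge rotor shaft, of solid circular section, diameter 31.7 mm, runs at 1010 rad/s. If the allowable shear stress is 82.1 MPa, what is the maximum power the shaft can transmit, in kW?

J = πd⁴/32 = π(0.0317)⁴/32 = 9.914×10^-8 m⁴.
T_max = τ_allow·J/r = 8.21×10^7 × 9.914×10^-8 / 0.0158 = 513.5 N·m.
ω = 1010 rad/s, so P_max = T_max·ω = 5.186×10^5 W.

519 kW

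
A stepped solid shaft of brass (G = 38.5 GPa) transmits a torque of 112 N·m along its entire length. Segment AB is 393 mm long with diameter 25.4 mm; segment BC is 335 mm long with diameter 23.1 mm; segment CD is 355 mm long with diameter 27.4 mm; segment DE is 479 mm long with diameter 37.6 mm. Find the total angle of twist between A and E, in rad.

0.0886 rad

J_AB = π(0.0254)⁴/32 = 4.09×10^-8 m⁴; J_BC = π(0.0231)⁴/32 = 2.80×10^-8 m⁴; J_CD = π(0.0274)⁴/32 = 5.53×10^-8 m⁴; J_DE = π(0.0376)⁴/32 = 1.96×10^-7 m⁴.
θ = (T/G)·Σ L_i/J_i = (112.0/38.5×10⁹)·(0.393/4.09×10^-8 + 0.335/2.80×10^-8 + 0.355/5.53×10^-8 + 0.479/1.96×10^-7) = 0.08860 rad.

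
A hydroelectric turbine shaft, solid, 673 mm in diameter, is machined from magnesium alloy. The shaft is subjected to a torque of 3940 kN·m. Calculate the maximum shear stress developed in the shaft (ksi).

9.55 ksi

J = πd⁴/32 = π(0.673)⁴/32 = 0.02014 m⁴.
τ_max = T·r/J = 3.940e6 × 0.337 / 0.02014 = 6.583×10^7 Pa.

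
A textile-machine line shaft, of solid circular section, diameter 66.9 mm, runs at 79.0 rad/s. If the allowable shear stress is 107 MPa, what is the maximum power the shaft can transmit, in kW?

497 kW

J = πd⁴/32 = π(0.0669)⁴/32 = 1.967×10^-6 m⁴.
T_max = τ_allow·J/r = 1.07×10^8 × 1.967×10^-6 / 0.0335 = 6291 N·m.
ω = 79.0 rad/s, so P_max = T_max·ω = 4.970×10^5 W.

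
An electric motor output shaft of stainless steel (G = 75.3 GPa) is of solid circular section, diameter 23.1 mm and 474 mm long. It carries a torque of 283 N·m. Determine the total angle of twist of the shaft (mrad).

63.7 mrad

J = πd⁴/32 = π(0.0231)⁴/32 = 2.795×10^-8 m⁴.
θ = T·L/(G·J) = 283.0 × 0.474 / (75.3×10⁹ × 2.795×10^-8) = 0.06373 rad.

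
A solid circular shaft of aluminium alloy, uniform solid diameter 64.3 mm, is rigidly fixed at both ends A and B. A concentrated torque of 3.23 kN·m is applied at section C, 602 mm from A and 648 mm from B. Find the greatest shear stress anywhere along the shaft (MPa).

With uniform GJ and both ends fixed, compatibility θ_AC = θ_CB gives T_A·a = T_B·b, together with T_A + T_B = T₀.
T_A = T₀·b/(a+b) = 3230·648/1250 = 1674 N·m; T_B = 1556 N·m.
τ in each portion: τ_AC = 3.21×10^7 Pa, τ_CB = 2.98×10^7 Pa; maximum is in AC.
τ_max = T_AC·r/J = 1674·0.0321/1.68×10^-6 = 3.208×10^7 Pa.

32.1 MPa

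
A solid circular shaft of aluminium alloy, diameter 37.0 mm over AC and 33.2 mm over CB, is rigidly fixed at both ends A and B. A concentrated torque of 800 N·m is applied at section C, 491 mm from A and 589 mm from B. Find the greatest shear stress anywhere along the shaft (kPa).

Compatibility: T_A·a/J_AC = T_B·b/J_CB with T_A + T_B = T₀.
J_AC = 1.84×10^-7 m⁴, J_CB = 1.19×10^-7 m⁴, so T_A = T₀·(J_AC/a)/((J_AC/a)+(J_CB/b)) = 519.3 N·m, T_B = 280.7 N·m.
τ in each portion: τ_AC = 5.22×10^7 Pa, τ_CB = 3.91×10^7 Pa; maximum is in AC.
τ_max = T_AC·r/J = 519.3·0.0185/1.84×10^-7 = 5.222×10^7 Pa.

52200 kPa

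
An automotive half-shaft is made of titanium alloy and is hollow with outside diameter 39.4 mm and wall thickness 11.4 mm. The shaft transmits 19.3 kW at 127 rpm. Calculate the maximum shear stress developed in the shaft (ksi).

18.1 ksi

ω = 2π·127/60 = 13.30 rad/s, so T = P/ω = 19.3×10³ / 13.30 = 1451 N·m.
J = π(d_o⁴ − d_i⁴)/32 = π(0.0394⁴ − 0.0166⁴)/32 = 2.291×10^-7 m⁴.
τ_max = T·r/J = 1451 × 0.0197 / 2.291×10^-7 = 1.248×10^8 Pa.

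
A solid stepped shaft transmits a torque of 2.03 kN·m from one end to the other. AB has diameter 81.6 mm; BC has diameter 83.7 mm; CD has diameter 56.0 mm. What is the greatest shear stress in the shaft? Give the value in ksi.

8.54 ksi

Under the same torque, τ_max = 16T/(πd³) is largest where d is smallest — segment CD (d = 56.0 mm).
τ_max = 16·2030/(π·(0.0560)³) = 5.887×10^7 Pa.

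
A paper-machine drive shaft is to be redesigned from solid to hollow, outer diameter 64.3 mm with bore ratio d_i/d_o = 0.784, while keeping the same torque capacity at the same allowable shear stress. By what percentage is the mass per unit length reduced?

47.1 %

Equal τ_max and T ⇒ the solid shaft needs d_s³ = d_o³(1−k⁴), so d_s = 64.3·(1−0.784⁴)^(1/3) = 54.89 mm.
Area ratio A_h/A_s = d_o²(1−k²)/d_s² = (1−k²)/(1−k⁴)^(2/3) = 0.5287.
Mass saving = 1 − 0.5287 = 47.1 %.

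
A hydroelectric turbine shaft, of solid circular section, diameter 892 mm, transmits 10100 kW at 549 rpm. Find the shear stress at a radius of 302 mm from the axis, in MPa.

ω = 2π·549/60 = 57.49 rad/s, so T = P/ω = 10100×10³ / 57.49 = 175700 N·m.
J = πd⁴/32 = π(0.892)⁴/32 = 0.06215 m⁴.
Shear stress varies linearly with radius: τ = T·r/J = 175700 × 0.302 / 0.06215 = 8.536×10^5 Pa.

0.854 MPa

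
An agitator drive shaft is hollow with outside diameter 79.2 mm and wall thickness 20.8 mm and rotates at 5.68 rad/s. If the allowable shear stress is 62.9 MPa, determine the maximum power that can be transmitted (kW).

33.1 kW

J = π(d_o⁴ − d_i⁴)/32 = π(0.0792⁴ − 0.0376⁴)/32 = 3.667×10^-6 m⁴.
T_max = τ_allow·J/r = 6.29×10^7 × 3.667×10^-6 / 0.0396 = 5824 N·m.
ω = 5.68 rad/s, so P_max = T_max·ω = 3.308×10^4 W.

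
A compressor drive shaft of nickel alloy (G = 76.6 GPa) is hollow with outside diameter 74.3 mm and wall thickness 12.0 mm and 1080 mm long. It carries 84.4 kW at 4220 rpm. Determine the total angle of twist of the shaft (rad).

ω = 2π·4220/60 = 441.9 rad/s, so T = P/ω = 84.4×10³ / 441.9 = 191.0 N·m.
J = π(d_o⁴ − d_i⁴)/32 = π(0.0743⁴ − 0.0503⁴)/32 = 2.364×10^-6 m⁴.
θ = T·L/(G·J) = 191.0 × 1.08 / (76.6×10⁹ × 2.364×10^-6) = 1.139×10^-3 rad.

0.00114 rad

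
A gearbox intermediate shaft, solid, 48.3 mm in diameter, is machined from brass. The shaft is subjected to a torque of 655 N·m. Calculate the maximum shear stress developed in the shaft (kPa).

29600 kPa

J = πd⁴/32 = π(0.0483)⁴/32 = 5.343×10^-7 m⁴.
τ_max = T·r/J = 655.0 × 0.0241 / 5.343×10^-7 = 2.961×10^7 Pa.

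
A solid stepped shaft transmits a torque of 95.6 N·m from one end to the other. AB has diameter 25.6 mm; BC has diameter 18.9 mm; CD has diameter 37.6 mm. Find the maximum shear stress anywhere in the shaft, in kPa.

72100 kPa

Under the same torque, τ_max = 16T/(πd³) is largest where d is smallest — segment BC (d = 18.9 mm).
τ_max = 16·95.60/(π·(0.0189)³) = 7.212×10^7 Pa.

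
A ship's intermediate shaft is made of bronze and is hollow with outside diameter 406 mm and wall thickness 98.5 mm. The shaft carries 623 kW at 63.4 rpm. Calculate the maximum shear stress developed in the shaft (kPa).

ω = 2π·63.4/60 = 6.639 rad/s, so T = P/ω = 623×10³ / 6.639 = 93840 N·m.
J = π(d_o⁴ − d_i⁴)/32 = π(0.406⁴ − 0.209⁴)/32 = 2.480×10^-3 m⁴.
τ_max = T·r/J = 93840 × 0.203 / 2.480×10^-3 = 7.680×10^6 Pa.

7680 kPa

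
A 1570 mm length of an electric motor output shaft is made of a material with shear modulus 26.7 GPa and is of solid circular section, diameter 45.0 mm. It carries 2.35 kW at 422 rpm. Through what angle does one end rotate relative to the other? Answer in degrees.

ω = 2π·422/60 = 44.19 rad/s, so T = P/ω = 2.35×10³ / 44.19 = 53.18 N·m.
J = πd⁴/32 = π(0.0450)⁴/32 = 4.026×10^-7 m⁴.
θ = T·L/(G·J) = 53.18 × 1.57 / (26.7×10⁹ × 4.026×10^-7) = 7.767×10^-3 rad.

0.445°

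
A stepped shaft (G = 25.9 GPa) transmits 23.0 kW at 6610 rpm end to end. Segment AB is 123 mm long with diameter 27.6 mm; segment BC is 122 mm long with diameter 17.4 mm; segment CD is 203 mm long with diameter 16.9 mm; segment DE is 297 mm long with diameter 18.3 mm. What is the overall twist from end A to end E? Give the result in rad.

ω = 2π·6610/60 = 692.2 rad/s, so T = P/ω = 23.0×10³ / 692.2 = 33.23 N·m.
J_AB = π(0.0276)⁴/32 = 5.70×10^-8 m⁴; J_BC = π(0.0174)⁴/32 = 9.00×10^-9 m⁴; J_CD = π(0.0169)⁴/32 = 8.01×10^-9 m⁴; J_DE = π(0.0183)⁴/32 = 1.10×10^-8 m⁴.
θ = (T/G)·Σ L_i/J_i = (33.23/25.9×10⁹)·(0.123/5.70×10^-8 + 0.122/9.00×10^-9 + 0.203/8.01×10^-9 + 0.297/1.10×10^-8) = 0.08729 rad.

0.0873 rad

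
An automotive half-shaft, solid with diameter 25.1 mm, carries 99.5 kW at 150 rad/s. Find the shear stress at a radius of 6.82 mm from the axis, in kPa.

116000 kPa

ω = 150 rad/s, so T = P/ω = 99.5×10³ / 150.0 = 663.3 N·m.
J = πd⁴/32 = π(0.0251)⁴/32 = 3.897×10^-8 m⁴.
Shear stress varies linearly with radius: τ = T·r/J = 663.3 × 0.00682 / 3.897×10^-8 = 1.161×10^8 Pa.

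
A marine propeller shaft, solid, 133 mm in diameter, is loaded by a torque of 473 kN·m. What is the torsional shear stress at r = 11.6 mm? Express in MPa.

179 MPa

J = πd⁴/32 = π(0.133)⁴/32 = 3.072×10^-5 m⁴.
Shear stress varies linearly with radius: τ = T·r/J = 473000 × 0.0116 / 3.072×10^-5 = 1.786×10^8 Pa.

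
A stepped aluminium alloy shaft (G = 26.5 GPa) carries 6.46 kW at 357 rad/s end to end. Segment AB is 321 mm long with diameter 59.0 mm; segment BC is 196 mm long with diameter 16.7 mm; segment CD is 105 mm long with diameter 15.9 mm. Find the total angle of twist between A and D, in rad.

ω = 357 rad/s, so T = P/ω = 6.46×10³ / 357.0 = 18.10 N·m.
J_AB = π(0.0590)⁴/32 = 1.19×10^-6 m⁴; J_BC = π(0.0167)⁴/32 = 7.64×10^-9 m⁴; J_CD = π(0.0159)⁴/32 = 6.27×10^-9 m⁴.
θ = (T/G)·Σ L_i/J_i = (18.10/26.5×10⁹)·(0.321/1.19×10^-6 + 0.196/7.64×10^-9 + 0.105/6.27×10^-9) = 0.02914 rad.

0.0291 rad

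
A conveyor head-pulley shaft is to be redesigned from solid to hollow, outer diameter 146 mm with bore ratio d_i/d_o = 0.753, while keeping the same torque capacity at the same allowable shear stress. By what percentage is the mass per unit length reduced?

43.9 %

Equal τ_max and T ⇒ the solid shaft needs d_s³ = d_o³(1−k⁴), so d_s = 146·(1−0.753⁴)^(1/3) = 128.3 mm.
Area ratio A_h/A_s = d_o²(1−k²)/d_s² = (1−k²)/(1−k⁴)^(2/3) = 0.5608.
Mass saving = 1 − 0.5608 = 43.9 %.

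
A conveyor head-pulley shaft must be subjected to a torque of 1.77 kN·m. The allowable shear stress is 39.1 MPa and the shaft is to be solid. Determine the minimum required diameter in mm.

61.3 mm

For a solid shaft τ_max = 16T/(πd³), so d = (16T/(π τ_allow))^(1/3) = (16·1770/(π·3.91×10^7))^(1/3) = 0.06132 m.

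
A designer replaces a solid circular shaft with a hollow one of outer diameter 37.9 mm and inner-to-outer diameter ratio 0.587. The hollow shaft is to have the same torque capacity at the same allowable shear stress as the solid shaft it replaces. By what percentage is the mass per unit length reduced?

Equal τ_max and T ⇒ the solid shaft needs d_s³ = d_o³(1−k⁴), so d_s = 37.9·(1−0.587⁴)^(1/3) = 36.34 mm.
Area ratio A_h/A_s = d_o²(1−k²)/d_s² = (1−k²)/(1−k⁴)^(2/3) = 0.7131.
Mass saving = 1 − 0.7131 = 28.7 %.

28.7 %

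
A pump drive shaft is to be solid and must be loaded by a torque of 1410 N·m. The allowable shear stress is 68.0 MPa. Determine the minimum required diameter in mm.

For a solid shaft τ_max = 16T/(πd³), so d = (16T/(π τ_allow))^(1/3) = (16·1410/(π·6.80×10^7))^(1/3) = 0.04727 m.

47.3 mm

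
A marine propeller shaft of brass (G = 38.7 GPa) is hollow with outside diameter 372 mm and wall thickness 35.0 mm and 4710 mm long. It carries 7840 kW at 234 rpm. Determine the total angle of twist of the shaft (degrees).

ω = 2π·234/60 = 24.50 rad/s, so T = P/ω = 7840×10³ / 24.50 = 319900 N·m.
J = π(d_o⁴ − d_i⁴)/32 = π(0.372⁴ − 0.302⁴)/32 = 1.063×10^-3 m⁴.
θ = T·L/(G·J) = 319900 × 4.71 / (38.7×10⁹ × 1.063×10^-3) = 0.03662 rad.

2.10°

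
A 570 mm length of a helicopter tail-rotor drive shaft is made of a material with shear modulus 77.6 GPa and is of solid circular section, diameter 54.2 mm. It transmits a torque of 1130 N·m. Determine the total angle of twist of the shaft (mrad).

9.80 mrad

J = πd⁴/32 = π(0.0542)⁴/32 = 8.472×10^-7 m⁴.
θ = T·L/(G·J) = 1130 × 0.570 / (77.6×10⁹ × 8.472×10^-7) = 9.797×10^-3 rad.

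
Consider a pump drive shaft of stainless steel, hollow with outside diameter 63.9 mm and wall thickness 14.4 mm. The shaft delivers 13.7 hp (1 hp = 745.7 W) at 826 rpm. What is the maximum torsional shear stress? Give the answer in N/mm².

ω = 2π·826/60 = 86.50 rad/s, so T = P/ω = 13.7×745.7 / 86.50 = 118.1 N·m.
J = π(d_o⁴ − d_i⁴)/32 = π(0.0639⁴ − 0.0351⁴)/32 = 1.488×10^-6 m⁴.
τ_max = T·r/J = 118.1 × 0.0319 / 1.488×10^-6 = 2.536×10^6 Pa.

2.54 N/mm²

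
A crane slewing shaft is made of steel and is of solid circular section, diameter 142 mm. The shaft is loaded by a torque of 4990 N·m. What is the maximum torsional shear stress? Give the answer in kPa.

J = πd⁴/32 = π(0.142)⁴/32 = 3.992×10^-5 m⁴.
τ_max = T·r/J = 4990 × 0.0710 / 3.992×10^-5 = 8.876×10^6 Pa.

8880 kPa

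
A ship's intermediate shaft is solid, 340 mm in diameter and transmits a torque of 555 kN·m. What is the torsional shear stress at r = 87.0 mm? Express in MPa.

36.8 MPa

J = πd⁴/32 = π(0.340)⁴/32 = 1.312×10^-3 m⁴.
Shear stress varies linearly with radius: τ = T·r/J = 555000 × 0.0870 / 1.312×10^-3 = 3.680×10^7 Pa.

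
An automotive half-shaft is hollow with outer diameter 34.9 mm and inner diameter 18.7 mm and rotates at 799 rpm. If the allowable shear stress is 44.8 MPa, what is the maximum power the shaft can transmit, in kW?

J = π(d_o⁴ − d_i⁴)/32 = π(0.0349⁴ − 0.0187⁴)/32 = 1.336×10^-7 m⁴.
T_max = τ_allow·J/r = 4.48×10^7 × 1.336×10^-7 / 0.0175 = 343.1 N·m.
ω = 2π·799/60 = 83.67 rad/s, so P_max = T_max·ω = 2.871×10^4 W.

28.7 kW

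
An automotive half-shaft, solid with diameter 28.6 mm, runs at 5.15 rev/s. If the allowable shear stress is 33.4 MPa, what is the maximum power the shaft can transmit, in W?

4960 W

J = πd⁴/32 = π(0.0286)⁴/32 = 6.568×10^-8 m⁴.
T_max = τ_allow·J/r = 3.34×10^7 × 6.568×10^-8 / 0.0143 = 153.4 N·m.
ω = 2π·5.15 = 32.36 rad/s, so P_max = T_max·ω = 4964 W.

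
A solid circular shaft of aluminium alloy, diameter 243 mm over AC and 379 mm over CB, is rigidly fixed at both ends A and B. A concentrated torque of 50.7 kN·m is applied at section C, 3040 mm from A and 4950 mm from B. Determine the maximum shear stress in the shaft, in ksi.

Compatibility: T_A·a/J_AC = T_B·b/J_CB with T_A + T_B = T₀.
J_AC = 3.42×10^-4 m⁴, J_CB = 2.03×10^-3 m⁴, so T_A = T₀·(J_AC/a)/((J_AC/a)+(J_CB/b)) = 10940 N·m, T_B = 39760 N·m.
τ in each portion: τ_AC = 3.88×10^6 Pa, τ_CB = 3.72×10^6 Pa; maximum is in AC.
τ_max = T_AC·r/J = 10940·0.121/3.42×10^-4 = 3.883×10^6 Pa.

0.563 ksi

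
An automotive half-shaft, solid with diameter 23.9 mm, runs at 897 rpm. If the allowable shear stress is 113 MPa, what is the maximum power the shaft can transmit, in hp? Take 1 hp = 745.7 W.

38.2 hp

J = πd⁴/32 = π(0.0239)⁴/32 = 3.203×10^-8 m⁴.
T_max = τ_allow·J/r = 1.13×10^8 × 3.203×10^-8 / 0.0119 = 302.9 N·m.
ω = 2π·897/60 = 93.93 rad/s, so P_max = T_max·ω = 2.845×10^4 W.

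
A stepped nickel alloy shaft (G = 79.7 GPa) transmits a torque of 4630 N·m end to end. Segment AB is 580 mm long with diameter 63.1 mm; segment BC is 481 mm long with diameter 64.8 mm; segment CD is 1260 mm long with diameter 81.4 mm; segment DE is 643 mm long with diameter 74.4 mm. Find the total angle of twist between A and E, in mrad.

J_AB = π(0.0631)⁴/32 = 1.56×10^-6 m⁴; J_BC = π(0.0648)⁴/32 = 1.73×10^-6 m⁴; J_CD = π(0.0814)⁴/32 = 4.31×10^-6 m⁴; J_DE = π(0.0744)⁴/32 = 3.01×10^-6 m⁴.
θ = (T/G)·Σ L_i/J_i = (4630/79.7×10⁹)·(0.580/1.56×10^-6 + 0.481/1.73×10^-6 + 1.26/4.31×10^-6 + 0.643/3.01×10^-6) = 0.06719 rad.

67.2 mrad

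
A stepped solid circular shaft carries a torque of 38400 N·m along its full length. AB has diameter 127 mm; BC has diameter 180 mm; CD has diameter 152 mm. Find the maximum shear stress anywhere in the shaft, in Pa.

Under the same torque, τ_max = 16T/(πd³) is largest where d is smallest — segment AB (d = 127 mm).
τ_max = 16·38400/(π·(0.127)³) = 9.548×10^7 Pa.

9.55e7 Pa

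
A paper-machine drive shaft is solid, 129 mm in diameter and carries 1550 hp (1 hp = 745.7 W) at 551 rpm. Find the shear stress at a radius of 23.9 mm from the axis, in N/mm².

17.6 N/mm²

ω = 2π·551/60 = 57.70 rad/s, so T = P/ω = 1550×745.7 / 57.70 = 20030 N·m.
J = πd⁴/32 = π(0.129)⁴/32 = 2.719×10^-5 m⁴.
Shear stress varies linearly with radius: τ = T·r/J = 20030 × 0.0239 / 2.719×10^-5 = 1.761×10^7 Pa.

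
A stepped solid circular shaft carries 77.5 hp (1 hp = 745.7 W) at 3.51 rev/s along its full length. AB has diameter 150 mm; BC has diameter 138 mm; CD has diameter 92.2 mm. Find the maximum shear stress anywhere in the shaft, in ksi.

ω = 2π·3.51 = 22.05 rad/s, so T = P/ω = 77.5×745.7 / 22.05 = 2620 N·m.
Under the same torque, τ_max = 16T/(πd³) is largest where d is smallest — segment CD (d = 92.2 mm).
τ_max = 16·2620/(π·(0.0922)³) = 1.703×10^7 Pa.

2.47 ksi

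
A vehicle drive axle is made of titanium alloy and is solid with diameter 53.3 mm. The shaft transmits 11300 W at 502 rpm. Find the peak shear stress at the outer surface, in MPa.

7.23 MPa

ω = 2π·502/60 = 52.57 rad/s, so T = P/ω = 11300 / 52.57 = 215.0 N·m.
J = πd⁴/32 = π(0.0533)⁴/32 = 7.923×10^-7 m⁴.
τ_max = T·r/J = 215.0 × 0.0267 / 7.923×10^-7 = 7.230×10^6 Pa.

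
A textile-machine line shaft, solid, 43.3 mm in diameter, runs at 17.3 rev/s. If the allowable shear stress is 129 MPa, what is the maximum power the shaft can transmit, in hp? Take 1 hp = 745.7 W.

J = πd⁴/32 = π(0.0433)⁴/32 = 3.451×10^-7 m⁴.
T_max = τ_allow·J/r = 1.29×10^8 × 3.451×10^-7 / 0.0216 = 2056 N·m.
ω = 2π·17.3 = 108.7 rad/s, so P_max = T_max·ω = 2.235×10^5 W.

300 hp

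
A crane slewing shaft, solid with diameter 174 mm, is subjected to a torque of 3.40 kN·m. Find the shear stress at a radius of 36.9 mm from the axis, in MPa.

1.39 MPa

J = πd⁴/32 = π(0.174)⁴/32 = 8.999×10^-5 m⁴.
Shear stress varies linearly with radius: τ = T·r/J = 3400 × 0.0369 / 8.999×10^-5 = 1.394×10^6 Pa.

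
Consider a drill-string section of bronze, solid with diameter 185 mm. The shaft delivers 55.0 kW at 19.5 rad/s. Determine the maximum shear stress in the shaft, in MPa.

2.27 MPa

ω = 19.5 rad/s, so T = P/ω = 55.0×10³ / 19.50 = 2821 N·m.
J = πd⁴/32 = π(0.185)⁴/32 = 1.150×10^-4 m⁴.
τ_max = T·r/J = 2821 × 0.0925 / 1.150×10^-4 = 2.269×10^6 Pa.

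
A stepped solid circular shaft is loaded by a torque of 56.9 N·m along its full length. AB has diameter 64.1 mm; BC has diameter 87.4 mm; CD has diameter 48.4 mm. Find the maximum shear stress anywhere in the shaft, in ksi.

Under the same torque, τ_max = 16T/(πd³) is largest where d is smallest — segment CD (d = 48.4 mm).
τ_max = 16·56.90/(π·(0.0484)³) = 2.556×10^6 Pa.

0.371 ksi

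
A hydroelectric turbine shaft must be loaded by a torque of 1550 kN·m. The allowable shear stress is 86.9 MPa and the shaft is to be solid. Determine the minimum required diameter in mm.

450 mm

For a solid shaft τ_max = 16T/(πd³), so d = (16T/(π τ_allow))^(1/3) = (16·1.550e6/(π·8.69×10^7))^(1/3) = 0.4495 m.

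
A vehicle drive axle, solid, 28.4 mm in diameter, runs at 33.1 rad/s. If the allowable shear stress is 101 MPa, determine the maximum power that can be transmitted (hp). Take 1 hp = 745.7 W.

20.2 hp

J = πd⁴/32 = π(0.0284)⁴/32 = 6.387×10^-8 m⁴.
T_max = τ_allow·J/r = 1.01×10^8 × 6.387×10^-8 / 0.0142 = 454.3 N·m.
ω = 33.1 rad/s, so P_max = T_max·ω = 1.504×10^4 W.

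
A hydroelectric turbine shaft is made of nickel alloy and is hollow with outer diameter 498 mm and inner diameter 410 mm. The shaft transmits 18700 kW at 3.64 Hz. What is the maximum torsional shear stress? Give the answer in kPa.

ω = 2π·3.64 = 22.87 rad/s, so T = P/ω = 18700×10³ / 22.87 = 817600 N·m.
J = π(d_o⁴ − d_i⁴)/32 = π(0.498⁴ − 0.410⁴)/32 = 3.264×10^-3 m⁴.
τ_max = T·r/J = 817600 × 0.249 / 3.264×10^-3 = 6.237×10^7 Pa.

62400 kPa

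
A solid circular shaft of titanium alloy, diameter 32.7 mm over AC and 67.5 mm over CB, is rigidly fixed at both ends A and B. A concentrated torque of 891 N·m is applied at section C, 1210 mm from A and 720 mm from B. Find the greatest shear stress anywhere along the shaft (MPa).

Compatibility: T_A·a/J_AC = T_B·b/J_CB with T_A + T_B = T₀.
J_AC = 1.12×10^-7 m⁴, J_CB = 2.04×10^-6 m⁴, so T_A = T₀·(J_AC/a)/((J_AC/a)+(J_CB/b)) = 28.27 N·m, T_B = 862.7 N·m.
τ in each portion: τ_AC = 4.12×10^6 Pa, τ_CB = 1.43×10^7 Pa; maximum is in CB.
τ_max = T_CB·r/J = 862.7·0.0338/2.04×10^-6 = 1.429×10^7 Pa.

14.3 MPa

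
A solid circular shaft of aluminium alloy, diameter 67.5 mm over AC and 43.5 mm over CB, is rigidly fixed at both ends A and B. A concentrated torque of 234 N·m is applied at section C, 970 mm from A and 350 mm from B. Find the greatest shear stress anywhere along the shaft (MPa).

4.68 MPa

Compatibility: T_A·a/J_AC = T_B·b/J_CB with T_A + T_B = T₀.
J_AC = 2.04×10^-6 m⁴, J_CB = 3.52×10^-7 m⁴, so T_A = T₀·(J_AC/a)/((J_AC/a)+(J_CB/b)) = 158.3 N·m, T_B = 75.68 N·m.
τ in each portion: τ_AC = 2.62×10^6 Pa, τ_CB = 4.68×10^6 Pa; maximum is in CB.
τ_max = T_CB·r/J = 75.68·0.0217/3.52×10^-7 = 4.683×10^6 Pa.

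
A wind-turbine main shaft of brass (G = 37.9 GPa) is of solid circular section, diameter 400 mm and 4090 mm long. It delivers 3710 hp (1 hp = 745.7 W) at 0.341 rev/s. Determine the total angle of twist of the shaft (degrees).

3.18°

ω = 2π·0.341 = 2.143 rad/s, so T = P/ω = 3710×745.7 / 2.143 = 1.291e6 N·m.
J = πd⁴/32 = π(0.400)⁴/32 = 2.513×10^-3 m⁴.
θ = T·L/(G·J) = 1.291e6 × 4.09 / (37.9×10⁹ × 2.513×10^-3) = 0.05544 rad.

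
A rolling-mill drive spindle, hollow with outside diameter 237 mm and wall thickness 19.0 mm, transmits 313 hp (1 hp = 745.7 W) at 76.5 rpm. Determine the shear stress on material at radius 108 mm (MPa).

ω = 2π·76.5/60 = 8.011 rad/s, so T = P/ω = 313×745.7 / 8.011 = 29140 N·m.
J = π(d_o⁴ − d_i⁴)/32 = π(0.237⁴ − 0.199⁴)/32 = 1.558×10^-4 m⁴.
Shear stress varies linearly with radius: τ = T·r/J = 29140 × 0.108 / 1.558×10^-4 = 2.020×10^7 Pa.

20.2 MPa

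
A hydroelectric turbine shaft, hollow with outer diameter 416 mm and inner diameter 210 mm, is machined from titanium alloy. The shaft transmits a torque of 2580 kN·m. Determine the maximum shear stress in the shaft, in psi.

28300 psi

J = π(d_o⁴ − d_i⁴)/32 = π(0.416⁴ − 0.210⁴)/32 = 2.749×10^-3 m⁴.
τ_max = T·r/J = 2.580e6 × 0.208 / 2.749×10^-3 = 1.952×10^8 Pa.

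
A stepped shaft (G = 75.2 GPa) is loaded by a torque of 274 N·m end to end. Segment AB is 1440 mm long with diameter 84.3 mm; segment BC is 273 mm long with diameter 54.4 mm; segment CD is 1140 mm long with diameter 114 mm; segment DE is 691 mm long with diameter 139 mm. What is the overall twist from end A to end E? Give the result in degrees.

0.145°

J_AB = π(0.0843)⁴/32 = 4.96×10^-6 m⁴; J_BC = π(0.0544)⁴/32 = 8.60×10^-7 m⁴; J_CD = π(0.114)⁴/32 = 1.66×10^-5 m⁴; J_DE = π(0.139)⁴/32 = 3.66×10^-5 m⁴.
θ = (T/G)·Σ L_i/J_i = (274.0/75.2×10⁹)·(1.44/4.96×10^-6 + 0.273/8.60×10^-7 + 1.14/1.66×10^-5 + 0.691/3.66×10^-5) = 2.534×10^-3 rad.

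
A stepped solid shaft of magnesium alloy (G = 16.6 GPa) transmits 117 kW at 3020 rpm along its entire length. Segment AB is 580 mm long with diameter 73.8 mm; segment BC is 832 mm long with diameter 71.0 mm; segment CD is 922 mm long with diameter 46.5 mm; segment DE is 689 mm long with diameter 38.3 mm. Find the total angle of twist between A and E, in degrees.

ω = 2π·3020/60 = 316.3 rad/s, so T = P/ω = 117×10³ / 316.3 = 370.0 N·m.
J_AB = π(0.0738)⁴/32 = 2.91×10^-6 m⁴; J_BC = π(0.0710)⁴/32 = 2.49×10^-6 m⁴; J_CD = π(0.0465)⁴/32 = 4.59×10^-7 m⁴; J_DE = π(0.0383)⁴/32 = 2.11×10^-7 m⁴.
θ = (T/G)·Σ L_i/J_i = (370.0/16.6×10⁹)·(0.580/2.91×10^-6 + 0.832/2.49×10^-6 + 0.922/4.59×10^-7 + 0.689/2.11×10^-7) = 0.1293 rad.

7.41°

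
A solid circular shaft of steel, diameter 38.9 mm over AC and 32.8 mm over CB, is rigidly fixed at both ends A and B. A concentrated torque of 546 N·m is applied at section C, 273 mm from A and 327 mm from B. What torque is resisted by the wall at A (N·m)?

384 N·m

Compatibility: T_A·a/J_AC = T_B·b/J_CB with T_A + T_B = T₀.
J_AC = 2.25×10^-7 m⁴, J_CB = 1.14×10^-7 m⁴, so T_A = T₀·(J_AC/a)/((J_AC/a)+(J_CB/b)) = 384.0 N·m, T_B = 162.0 N·m.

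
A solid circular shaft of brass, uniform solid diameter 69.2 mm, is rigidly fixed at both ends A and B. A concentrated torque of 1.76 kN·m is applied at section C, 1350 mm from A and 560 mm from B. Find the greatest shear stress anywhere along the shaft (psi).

With uniform GJ and both ends fixed, compatibility θ_AC = θ_CB gives T_A·a = T_B·b, together with T_A + T_B = T₀.
T_A = T₀·b/(a+b) = 1760·560/1910 = 516.0 N·m; T_B = 1244 N·m.
τ in each portion: τ_AC = 7.93×10^6 Pa, τ_CB = 1.91×10^7 Pa; maximum is in CB.
τ_max = T_CB·r/J = 1244·0.0346/2.25×10^-6 = 1.912×10^7 Pa.

2770 psi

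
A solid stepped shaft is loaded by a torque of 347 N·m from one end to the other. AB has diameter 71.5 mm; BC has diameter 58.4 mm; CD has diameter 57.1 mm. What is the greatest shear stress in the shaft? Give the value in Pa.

9.49e6 Pa

Under the same torque, τ_max = 16T/(πd³) is largest where d is smallest — segment CD (d = 57.1 mm).
τ_max = 16·347.0/(π·(0.0571)³) = 9.493×10^6 Pa.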